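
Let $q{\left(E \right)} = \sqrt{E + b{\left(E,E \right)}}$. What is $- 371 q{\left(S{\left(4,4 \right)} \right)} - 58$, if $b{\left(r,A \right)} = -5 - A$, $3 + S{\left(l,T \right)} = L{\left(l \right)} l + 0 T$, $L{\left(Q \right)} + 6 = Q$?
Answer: $-58 - 371 i \sqrt{5} \approx -58.0 - 829.58 i$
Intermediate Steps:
$L{\left(Q \right)} = -6 + Q$
$S{\left(l,T \right)} = -3 + l \left(-6 + l\right)$ ($S{\left(l,T \right)} = -3 + \left(\left(-6 + l\right) l + 0 T\right) = -3 + \left(l \left(-6 + l\right) + 0\right) = -3 + l \left(-6 + l\right)$)
$q{\left(E \right)} = i \sqrt{5}$ ($q{\left(E \right)} = \sqrt{E - \left(5 + E\right)} = \sqrt{-5} = i \sqrt{5}$)
$- 371 q{\left(S{\left(4,4 \right)} \right)} - 58 = - 371 i \sqrt{5} - 58 = -58 - 371 i \sqrt{5}$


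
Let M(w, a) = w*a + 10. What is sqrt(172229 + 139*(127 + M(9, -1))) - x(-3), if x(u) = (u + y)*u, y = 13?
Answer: 30 + sqrt(190021) ≈ 465.91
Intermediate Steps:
x(u) = u*(13 + u) (x(u) = (u + 13)*u = (13 + u)*u = u*(13 + u))
M(w, a) = 10 + a*w (M(w, a) = a*w + 10 = 10 + a*w)
sqrt(172229 + 139*(127 + M(9, -1))) - x(-3) = sqrt(172229 + 139*(127 + (10 - 1*9))) - (-3)*(13 - 3) = sqrt(172229 + 139*(127 + (10 - 9))) - (-3)*10 = sqrt(172229 + 139*(127 + 1)) - 1*(-30) = sqrt(172229 + 139*128) + 30 = sqrt(172229 + 17792) + 30 = sqrt(190021) + 30 = 30 + sqrt(190021)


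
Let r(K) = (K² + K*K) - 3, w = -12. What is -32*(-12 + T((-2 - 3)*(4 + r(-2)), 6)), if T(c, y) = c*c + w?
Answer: -64032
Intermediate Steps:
r(K) = -3 + 2*K² (r(K) = (K² + K²) - 3 = 2*K² - 3 = -3 + 2*K²)
T(c, y) = -12 + c² (T(c, y) = c*c - 12 = c² - 12 = -12 + c²)
-32*(-12 + T((-2 - 3)*(4 + r(-2)), 6)) = -32*(-12 + (-12 + ((-2 - 3)*(4 + (-3 + 2*(-2)²)))²)) = -32*(-12 + (-12 + (-5*(4 + (-3 + 2*4)))²)) = -32*(-12 + (-12 + (-5*(4 + (-3 + 8)))²)) = -32*(-12 + (-12 + (-5*(4 + 5))²)) = -32*(-12 + (-12 + (-5*9)²)) = -32*(-12 + (-12 + (-45)²)) = -32*(-12 + (-12 + 2025)) = -32*(-12 + 2013) = -32*2001 = -64032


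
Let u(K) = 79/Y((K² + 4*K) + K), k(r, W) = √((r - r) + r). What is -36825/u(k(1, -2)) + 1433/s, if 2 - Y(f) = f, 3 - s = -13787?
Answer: 2031380207/1089410 ≈ 1864.7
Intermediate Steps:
s = 13790 (s = 3 - 1*(-13787) = 3 + 13787 = 13790)
k(r, W) = √r (k(r, W) = √(0 + r) = √r)
Y(f) = 2 - f
u(K) = 79/(2 - K² - 5*K) (u(K) = 79/(2 - ((K² + 4*K) + K)) = 79/(2 - (K² + 5*K)) = 79/(2 + (-K² - 5*K)) = 79/(2 - K² - 5*K))
-36825/u(k(1, -2)) + 1433/s = -36825/((-79/(-2 + √1*(5 + √1)))) + 1433/13790 = -36825/((-79/(-2 + 1*(5 + 1)))) + 1433*(1/13790) = -36825/((-79/(-2 + 1*6))) + 1433/13790 = -36825/((-79/(-2 + 6))) + 1433/13790 = -36825/((-79/4)) + 1433/13790 = -36825/((-79*¼)) + 1433/13790 = -36825/(-79/4) + 1433/13790 = -36825*(-4/79) + 1433/13790 = 147300/79 + 1433/13790 = 2031380207/1089410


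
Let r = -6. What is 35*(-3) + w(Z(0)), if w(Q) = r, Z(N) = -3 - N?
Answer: -111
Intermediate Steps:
w(Q) = -6
35*(-3) + w(Z(0)) = 35*(-3) - 6 = -105 - 6 = -111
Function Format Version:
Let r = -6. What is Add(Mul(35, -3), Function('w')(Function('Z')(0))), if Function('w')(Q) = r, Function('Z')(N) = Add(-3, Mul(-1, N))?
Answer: -111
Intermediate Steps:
Function('w')(Q) = -6
Add(Mul(35, -3), Function('w')(Function('Z')(0))) = Add(Mul(35, -3), -6) = Add(-105, -6) = -111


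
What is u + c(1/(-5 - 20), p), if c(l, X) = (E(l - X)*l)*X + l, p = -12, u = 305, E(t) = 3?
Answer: 1532/5 ≈ 306.40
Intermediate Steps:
c(l, X) = l + 3*X*l (c(l, X) = (3*l)*X + l = 3*X*l + l = l + 3*X*l)
u + c(1/(-5 - 20), p) = 305 + (1 + 3*(-12))/(-5 - 20) = 305 + (1 - 36)/(-25) = 305 - 1/25*(-35) = 305 + 7/5 = 1532/5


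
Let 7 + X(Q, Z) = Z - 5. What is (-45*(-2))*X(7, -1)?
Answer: -1170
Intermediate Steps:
X(Q, Z) = -12 + Z (X(Q, Z) = -7 + (Z - 5) = -7 + (-5 + Z) = -12 + Z)
(-45*(-2))*X(7, -1) = (-45*(-2))*(-12 - 1) = 90*(-13) = -1170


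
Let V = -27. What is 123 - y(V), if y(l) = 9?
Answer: 114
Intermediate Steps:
123 - y(V) = 123 - 1*9 = 123 - 9 = 114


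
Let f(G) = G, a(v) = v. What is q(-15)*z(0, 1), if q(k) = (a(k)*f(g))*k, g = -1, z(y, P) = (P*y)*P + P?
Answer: -225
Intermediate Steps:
z(y, P) = P + y*P² (z(y, P) = y*P² + P = P + y*P²)
q(k) = -k² (q(k) = (k*(-1))*k = (-k)*k = -k²)
q(-15)*z(0, 1) = (-1*(-15)²)*(1*(1 + 1*0)) = (-1*225)*(1*(1 + 0)) = -225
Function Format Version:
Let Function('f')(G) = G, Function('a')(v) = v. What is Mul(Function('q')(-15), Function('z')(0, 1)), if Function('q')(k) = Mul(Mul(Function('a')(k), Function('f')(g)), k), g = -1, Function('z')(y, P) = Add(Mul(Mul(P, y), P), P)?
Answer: -225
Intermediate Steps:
Function('z')(y, P) = Add(P, Mul(y, Pow(P, 2))) (Function('z')(y, P) = Add(Mul(y, Pow(P, 2)), P) = Add(P, Mul(y, Pow(P, 2))))
Function('q')(k) = Mul(-1, Pow(k, 2)) (Function('q')(k) = Mul(Mul(k, -1), k) = Mul(Mul(-1, k), k) = Mul(-1, Pow(k, 2)))
Mul(Function('q')(-15), Function('z')(0, 1)) = Mul(Mul(-1, Pow(-15, 2)), Mul(1, Add(1, Mul(1, 0)))) = Mul(Mul(-1, 225), Mul(1, Add(1, 0))) = Mul(-225, Mul(1, 1)) = Mul(-225, 1) = -225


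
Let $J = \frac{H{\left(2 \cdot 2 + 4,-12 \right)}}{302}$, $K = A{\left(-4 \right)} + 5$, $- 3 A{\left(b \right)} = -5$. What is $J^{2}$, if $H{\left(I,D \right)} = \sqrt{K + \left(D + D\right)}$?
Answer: $- \frac{13}{68403} \approx -0.00019005$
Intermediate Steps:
$A{\left(b \right)} = \frac{5}{3}$ ($A{\left(b \right)} = \left(- \frac{1}{3}\right) \left(-5\right) = \frac{5}{3}$)
$K = \frac{20}{3}$ ($K = \frac{5}{3} + 5 = \frac{20}{3} \approx 6.6667$)
$H{\left(I,D \right)} = \sqrt{\frac{20}{3} + 2 D}$ ($H{\left(I,D \right)} = \sqrt{\frac{20}{3} + \left(D + D\right)} = \sqrt{\frac{20}{3} + 2 D}$)
$J = \frac{i \sqrt{39}}{453}$ ($J = \frac{\frac{1}{3} \sqrt{60 + 18 \left(-12\right)}}{302} = \frac{\sqrt{60 - 216}}{3} \cdot \frac{1}{302} = \frac{\sqrt{-156}}{3} \cdot \frac{1}{302} = \frac{2 i \sqrt{39}}{3} \cdot \frac{1}{302} = \frac{i \sqrt{39}}{453} \approx 0.013786 i$)
$J^{2} = \left(\frac{i \sqrt{39}}{453}\right)^{2} = - \frac{13}{68403}$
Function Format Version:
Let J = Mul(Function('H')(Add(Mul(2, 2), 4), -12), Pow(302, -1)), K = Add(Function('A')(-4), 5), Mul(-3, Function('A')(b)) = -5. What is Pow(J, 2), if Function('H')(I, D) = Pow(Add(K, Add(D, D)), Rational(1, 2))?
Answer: Rational(-13, 68403) ≈ -0.00019005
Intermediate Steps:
Function('A')(b) = Rational(5, 3) (Function('A')(b) = Mul(Rational(-1, 3), -5) = Rational(5, 3))
K = Rational(20, 3) (K = Add(Rational(5, 3), 5) = Rational(20, 3) ≈ 6.6667)
Function('H')(I, D) = Pow(Add(Rational(20, 3), Mul(2, D)), Rational(1, 2)) (Function('H')(I, D) = Pow(Add(Rational(20, 3), Add(D, D)), Rational(1, 2)) = Pow(Add(Rational(20, 3), Mul(2, D)), Rational(1, 2)))
J = Mul(Rational(1, 453), I, Pow(39, Rational(1, 2))) (J = Mul(Mul(Rational(1, 3), Pow(Add(60, Mul(18, -12)), Rational(1, 2))), Pow(302, -1)) = Mul(Mul(Rational(1, 3), Pow(Add(60, -216), Rational(1, 2))), Rational(1, 302)) = Mul(Mul(Rational(1, 3), Pow(-156, Rational(1, 2))), Rational(1, 302)) = Mul(Mul(Rational(1, 3), Mul(2, I, Pow(39, Rational(1, 2)))), Rational(1, 302)) = Mul(Mul(Rational(2, 3), I, Pow(39, Rational(1, 2))), Rational(1, 302)) = Mul(Rational(1, 453), I, Pow(39, Rational(1, 2))) ≈ Mul(0.013786, I))
Pow(J, 2) = Pow(Mul(Rational(1, 453), I, Pow(39, Rational(1, 2))), 2) = Rational(-13, 68403)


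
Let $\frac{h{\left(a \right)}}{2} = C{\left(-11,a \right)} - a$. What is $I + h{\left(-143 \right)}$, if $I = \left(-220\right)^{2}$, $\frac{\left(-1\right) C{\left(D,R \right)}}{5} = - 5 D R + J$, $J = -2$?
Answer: $127356$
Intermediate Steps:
$C{\left(D,R \right)} = 10 + 25 D R$ ($C{\left(D,R \right)} = - 5 \left(- 5 D R - 2\right) = - 5 \left(-2 - 5 D R\right) = 10 + 25 D R$)
$I = 48400$
$h{\left(a \right)} = 20 - 552 a$ ($h{\left(a \right)} = 2 \left(\left(10 + 25 \left(-11\right) a\right) - a\right) = 2 \left(\left(10 - 275 a\right) - a\right) = 2 \left(10 - 276 a\right) = 20 - 552 a$)
$I + h{\left(-143 \right)} = 48400 + \left(20 - -78936\right) = 48400 + \left(20 + 78936\right) = 48400 + 78956 = 127356$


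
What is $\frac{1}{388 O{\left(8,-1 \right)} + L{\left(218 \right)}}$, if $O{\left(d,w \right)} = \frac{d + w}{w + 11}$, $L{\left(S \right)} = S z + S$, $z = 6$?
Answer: $\frac{5}{8988} \approx 0.0005563$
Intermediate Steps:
$L{\left(S \right)} = 7 S$ ($L{\left(S \right)} = S 6 + S = 6 S + S = 7 S$)
$O{\left(d,w \right)} = \frac{d + w}{11 + w}$
$\frac{1}{388 O{\left(8,-1 \right)} + L{\left(218 \right)}} = \frac{1}{388 \frac{8 - 1}{11 - 1} + 7 \cdot 218} = \frac{1}{388 \cdot \frac{1}{10} \cdot 7 + 1526} = \frac{1}{388 \cdot \frac{7}{10} + 1526} = \frac{1}{\frac{1358}{5} + 1526} = \frac{1}{\frac{8988}{5}} = \frac{5}{8988}$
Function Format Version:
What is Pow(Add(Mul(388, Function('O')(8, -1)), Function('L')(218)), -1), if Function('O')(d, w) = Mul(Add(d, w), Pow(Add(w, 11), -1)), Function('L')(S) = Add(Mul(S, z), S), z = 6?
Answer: Rational(5, 8988) ≈ 0.00055630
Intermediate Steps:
Function('L')(S) = Mul(7, S) (Function('L')(S) = Add(Mul(S, 6), S) = Add(Mul(6, S), S) = Mul(7, S))
Function('O')(d, w) = Mul(Pow(Add(11, w), -1), Add(d, w)) (Function('O')(d, w) = Mul(Add(d, w), Pow(Add(11, w), -1)) = Mul(Pow(Add(11, w), -1), Add(d, w)))
Pow(Add(Mul(388, Function('O')(8, -1)), Function('L')(218)), -1) = Pow(Add(Mul(388, Mul(Pow(Add(11, -1), -1), Add(8, -1))), Mul(7, 218)), -1) = Pow(Add(Mul(388, Mul(Pow(10, -1), 7)), 1526), -1) = Pow(Add(Mul(388, Mul(Rational(1, 10), 7)), 1526), -1) = Pow(Add(Mul(388, Rational(7, 10)), 1526), -1) = Pow(Add(Rational(1358, 5), 1526), -1) = Pow(Rational(8988, 5), -1) = Rational(5, 8988)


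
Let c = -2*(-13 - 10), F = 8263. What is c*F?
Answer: 380098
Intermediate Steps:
c = 46 (c = -2*(-23) = 46)
c*F = 46*8263 = 380098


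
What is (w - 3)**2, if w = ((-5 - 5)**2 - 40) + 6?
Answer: 3969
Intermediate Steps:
w = 66 (w = ((-10)**2 - 40) + 6 = (100 - 40) + 6 = 60 + 6 = 66)
(w - 3)**2 = (66 - 3)**2 = 63**2 = 3969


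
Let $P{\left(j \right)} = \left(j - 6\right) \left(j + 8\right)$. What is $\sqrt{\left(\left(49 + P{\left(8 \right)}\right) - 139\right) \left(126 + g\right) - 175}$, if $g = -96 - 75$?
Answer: $\sqrt{2435} \approx 49.346$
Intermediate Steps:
$P{\left(j \right)} = \left(-6 + j\right) \left(8 + j\right)$
$g = -171$
$\sqrt{\left(\left(49 + P{\left(8 \right)}\right) - 139\right) \left(126 + g\right) - 175} = \sqrt{\left(\left(49 + \left(-48 + 8^{2} + 2 \cdot 8\right)\right) - 139\right) \left(126 - 171\right) - 175} = \sqrt{\left(\left(49 + \left(-48 + 64 + 16\right)\right) - 139\right) \left(-45\right) - 175} = \sqrt{\left(\left(49 + 32\right) - 139\right) \left(-45\right) - 175} = \sqrt{\left(81 - 139\right) \left(-45\right) - 175} = \sqrt{\left(-58\right) \left(-45\right) - 175} = \sqrt{2610 - 175} = \sqrt{2435}$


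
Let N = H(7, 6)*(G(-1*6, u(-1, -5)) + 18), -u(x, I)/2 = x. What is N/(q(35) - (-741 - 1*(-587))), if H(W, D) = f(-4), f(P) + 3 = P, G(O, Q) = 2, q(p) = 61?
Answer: -28/43 ≈ -0.65116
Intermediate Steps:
u(x, I) = -2*x
f(P) = -3 + P
H(W, D) = -7 (H(W, D) = -3 - 4 = -7)
N = -140 (N = -7*(2 + 18) = -7*20 = -140)
N/(q(35) - (-741 - 1*(-587))) = -140/(61 - (-741 - 1*(-587))) = -140/(61 - (-741 + 587)) = -140/(61 - 1*(-154)) = -140/(61 + 154) = -140/215 = -140*1/215 = -28/43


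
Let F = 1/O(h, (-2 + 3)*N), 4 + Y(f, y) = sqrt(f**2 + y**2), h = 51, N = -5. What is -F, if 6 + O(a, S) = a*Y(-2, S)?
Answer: -70/10443 - 17*sqrt(29)/10443 ≈ -0.015469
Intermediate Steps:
Y(f, y) = -4 + sqrt(f**2 + y**2)
O(a, S) = -6 + a*(-4 + sqrt(4 + S**2)) (O(a, S) = -6 + a*(-4 + sqrt((-2)**2 + S**2)) = -6 + a*(-4 + sqrt(4 + S**2)))
F = 1/(-210 + 51*sqrt(29)) (F = 1/(-6 + 51*(-4 + sqrt(4 + ((-2 + 3)*(-5))**2))) = 1/(-6 + 51*(-4 + sqrt(4 + (1*(-5))**2))) = 1/(-6 + 51*(-4 + sqrt(4 + (-5)**2))) = 1/(-6 + 51*(-4 + sqrt(4 + 25))) = 1/(-6 + 51*(-4 + sqrt(29))) = 1/(-6 + (-204 + 51*sqrt(29))) = 1/(-210 + 51*sqrt(29)) ≈ 0.015469)
-F = -(70/10443 + 17*sqrt(29)/10443) = -70/10443 - 17*sqrt(29)/10443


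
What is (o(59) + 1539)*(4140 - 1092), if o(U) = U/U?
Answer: 4693920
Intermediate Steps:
o(U) = 1
(o(59) + 1539)*(4140 - 1092) = (1 + 1539)*(4140 - 1092) = 1540*3048 = 4693920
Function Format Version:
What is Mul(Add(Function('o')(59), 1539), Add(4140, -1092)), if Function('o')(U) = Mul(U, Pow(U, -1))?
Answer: 4693920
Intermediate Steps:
Function('o')(U) = 1
Mul(Add(Function('o')(59), 1539), Add(4140, -1092)) = Mul(Add(1, 1539), Add(4140, -1092)) = Mul(1540, 3048) = 4693920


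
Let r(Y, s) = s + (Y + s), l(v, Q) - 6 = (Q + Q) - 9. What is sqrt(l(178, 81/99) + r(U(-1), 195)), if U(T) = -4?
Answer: sqrt(46541)/11 ≈ 19.612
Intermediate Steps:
l(v, Q) = -3 + 2*Q (l(v, Q) = 6 + ((Q + Q) - 9) = 6 + (2*Q - 9) = 6 + (-9 + 2*Q) = -3 + 2*Q)
r(Y, s) = Y + 2*s
sqrt(l(178, 81/99) + r(U(-1), 195)) = sqrt((-3 + 2*(81/99)) + (-4 + 2*195)) = sqrt((-3 + 2*(81*(1/99))) + (-4 + 390)) = sqrt((-3 + 2*(9/11)) + 386) = sqrt((-3 + 18/11) + 386) = sqrt(-15/11 + 386) = sqrt(4231/11) = sqrt(46541)/11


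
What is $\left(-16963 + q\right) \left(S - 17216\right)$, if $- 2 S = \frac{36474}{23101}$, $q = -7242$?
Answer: $\frac{9626934907865}{23101} \approx 4.1673 \cdot 10^{8}$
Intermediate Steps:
$S = - \frac{18237}{23101}$ ($S = - \frac{36474 \cdot \frac{1}{23101}}{2} = \left(- \frac{1}{2}\right) \frac{36474}{23101} = - \frac{18237}{23101} \approx -0.78945$)
$\left(-16963 + q\right) \left(S - 17216\right) = \left(-16963 - 7242\right) \left(- \frac{18237}{23101} - 17216\right) = \left(-24205\right) \left(- \frac{397725053}{23101}\right) = \frac{9626934907865}{23101}$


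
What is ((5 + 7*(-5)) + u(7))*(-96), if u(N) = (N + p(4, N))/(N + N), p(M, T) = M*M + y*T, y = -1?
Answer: 19392/7 ≈ 2770.3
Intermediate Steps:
p(M, T) = M**2 - T (p(M, T) = M*M - T = M**2 - T)
u(N) = 8/N (u(N) = (N + (4**2 - N))/(N + N) = (N + (16 - N))/((2*N)) = 16*(1/(2*N)) = 8/N)
((5 + 7*(-5)) + u(7))*(-96) = ((5 + 7*(-5)) + 8/7)*(-96) = ((5 - 35) + 8*(1/7))*(-96) = (-30 + 8/7)*(-96) = -202/7*(-96) = 19392/7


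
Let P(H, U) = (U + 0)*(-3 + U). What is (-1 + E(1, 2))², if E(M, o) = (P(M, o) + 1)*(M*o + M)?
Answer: 16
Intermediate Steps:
P(H, U) = U*(-3 + U)
E(M, o) = (1 + o*(-3 + o))*(M + M*o) (E(M, o) = (o*(-3 + o) + 1)*(M*o + M) = (1 + o*(-3 + o))*(M + M*o))
(-1 + E(1, 2))² = (-1 + 1*(1 + 2³ - 2*2 - 2*2²))² = (-1 + 1*(1 + 8 - 4 - 2*4))² = (-1 + 1*(1 + 8 - 4 - 8))² = (-1 + 1*(-3))² = (-1 - 3)² = (-4)² = 16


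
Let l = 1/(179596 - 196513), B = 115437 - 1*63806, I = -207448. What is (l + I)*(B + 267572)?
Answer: -373403437126617/5639 ≈ -6.6218e+10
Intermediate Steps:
B = 51631 (B = 115437 - 63806 = 51631)
l = -1/16917 (l = 1/(-16917) = -1/16917 ≈ -5.9112e-5)
(l + I)*(B + 267572) = (-1/16917 - 207448)*(51631 + 267572) = -3509397817/16917*319203 = -373403437126617/5639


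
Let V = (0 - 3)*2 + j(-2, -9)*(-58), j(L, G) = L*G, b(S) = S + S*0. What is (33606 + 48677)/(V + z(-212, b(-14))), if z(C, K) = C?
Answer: -82283/1262 ≈ -65.200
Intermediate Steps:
b(S) = S (b(S) = S + 0 = S)
j(L, G) = G*L
V = -1050 (V = (0 - 3)*2 - 9*(-2)*(-58) = -3*2 + 18*(-58) = -6 - 1044 = -1050)
(33606 + 48677)/(V + z(-212, b(-14))) = (33606 + 48677)/(-1050 - 212) = 82283/(-1262) = 82283*(-1/1262) = -82283/1262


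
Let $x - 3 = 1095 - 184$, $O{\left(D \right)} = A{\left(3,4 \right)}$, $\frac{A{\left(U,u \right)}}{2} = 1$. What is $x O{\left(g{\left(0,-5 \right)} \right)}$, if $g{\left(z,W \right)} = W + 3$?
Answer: $1828$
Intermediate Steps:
$g{\left(z,W \right)} = 3 + W$
$A{\left(U,u \right)} = 2$ ($A{\left(U,u \right)} = 2 \cdot 1 = 2$)
$O{\left(D \right)} = 2$
$x = 914$ ($x = 3 + \left(1095 - 184\right) = 3 + 911 = 914$)
$x O{\left(g{\left(0,-5 \right)} \right)} = 914 \cdot 2 = 1828$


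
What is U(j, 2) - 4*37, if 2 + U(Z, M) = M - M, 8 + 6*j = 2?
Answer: -150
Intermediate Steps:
j = -1 (j = -4/3 + (⅙)*2 = -4/3 + ⅓ = -1)
U(Z, M) = -2 (U(Z, M) = -2 + (M - M) = -2 + 0 = -2)
U(j, 2) - 4*37 = -2 - 4*37 = -2 - 148 = -150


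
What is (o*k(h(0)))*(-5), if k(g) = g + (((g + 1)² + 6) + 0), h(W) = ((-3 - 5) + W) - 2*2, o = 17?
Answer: -9775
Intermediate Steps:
h(W) = -12 + W (h(W) = (-8 + W) - 4 = -12 + W)
k(g) = 6 + g + (1 + g)² (k(g) = g + (((1 + g)² + 6) + 0) = g + ((6 + (1 + g)²) + 0) = g + (6 + (1 + g)²) = 6 + g + (1 + g)²)
(o*k(h(0)))*(-5) = (17*(6 + (-12 + 0) + (1 + (-12 + 0))²))*(-5) = (17*(6 - 12 + (1 - 12)²))*(-5) = (17*(6 - 12 + (-11)²))*(-5) = (17*(6 - 12 + 121))*(-5) = (17*115)*(-5) = 1955*(-5) = -9775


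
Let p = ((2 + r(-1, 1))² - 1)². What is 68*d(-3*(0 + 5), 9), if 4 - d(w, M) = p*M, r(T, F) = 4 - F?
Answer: -352240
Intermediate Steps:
p = 576 (p = ((2 + (4 - 1*1))² - 1)² = ((2 + (4 - 1))² - 1)² = ((2 + 3)² - 1)² = (5² - 1)² = (25 - 1)² = 24² = 576)
d(w, M) = 4 - 576*M
68*d(-3*(0 + 5), 9) = 68*(4 - 576*9) = 68*(4 - 5184) = 68*(-5180) = -352240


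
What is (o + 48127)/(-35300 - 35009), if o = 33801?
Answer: -81928/70309 ≈ -1.1653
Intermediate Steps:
(o + 48127)/(-35300 - 35009) = (33801 + 48127)/(-35300 - 35009) = 81928/(-70309) = 81928*(-1/70309) = -81928/70309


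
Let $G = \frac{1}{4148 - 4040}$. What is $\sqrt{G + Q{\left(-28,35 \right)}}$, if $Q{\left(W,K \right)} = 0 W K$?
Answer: $\frac{\sqrt{3}}{18} \approx 0.096225$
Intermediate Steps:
$G = \frac{1}{108} \approx 0.0092593$
$Q{\left(W,K \right)} = 0$ ($Q{\left(W,K \right)} = 0 K = 0$)
$\sqrt{G + Q{\left(-28,35 \right)}} = \sqrt{\frac{1}{108} + 0} = \sqrt{\frac{1}{108}} = \frac{\sqrt{3}}{18}$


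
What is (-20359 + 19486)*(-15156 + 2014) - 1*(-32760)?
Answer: 11505726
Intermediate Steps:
(-20359 + 19486)*(-15156 + 2014) - 1*(-32760) = -873*(-13142) + 32760 = 11472966 + 32760 = 11505726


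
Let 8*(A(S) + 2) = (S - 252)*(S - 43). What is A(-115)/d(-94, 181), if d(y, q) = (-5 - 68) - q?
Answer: -28985/1016 ≈ -28.529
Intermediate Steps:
d(y, q) = -73 - q
A(S) = -2 + (-252 + S)*(-43 + S)/8 (A(S) = -2 + ((S - 252)*(S - 43))/8 = -2 + ((-252 + S)*(-43 + S))/8 = -2 + (-252 + S)*(-43 + S)/8)
A(-115)/d(-94, 181) = (2705/2 - 295/8*(-115) + (⅛)*(-115)²)/(-73 - 1*181) = (2705/2 + 33925/8 + (⅛)*13225)/(-73 - 181) = (2705/2 + 33925/8 + 13225/8)/(-254) = (28985/4)*(-1/254) = -28985/1016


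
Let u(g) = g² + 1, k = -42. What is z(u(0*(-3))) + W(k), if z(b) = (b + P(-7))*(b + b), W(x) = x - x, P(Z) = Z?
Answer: -12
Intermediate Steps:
W(x) = 0
u(g) = 1 + g²
z(b) = 2*b*(-7 + b) (z(b) = (b - 7)*(b + b) = (-7 + b)*(2*b) = 2*b*(-7 + b))
z(u(0*(-3))) + W(k) = 2*(1 + (0*(-3))²)*(-7 + (1 + (0*(-3))²)) + 0 = 2*(1 + 0²)*(-7 + (1 + 0²)) + 0 = 2*(1 + 0)*(-7 + (1 + 0)) + 0 = 2*1*(-7 + 1) + 0 = 2*1*(-6) + 0 = -12 + 0 = -12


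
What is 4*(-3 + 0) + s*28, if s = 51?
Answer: 1416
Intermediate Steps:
4*(-3 + 0) + s*28 = 4*(-3 + 0) + 51*28 = 4*(-3) + 1428 = -12 + 1428 = 1416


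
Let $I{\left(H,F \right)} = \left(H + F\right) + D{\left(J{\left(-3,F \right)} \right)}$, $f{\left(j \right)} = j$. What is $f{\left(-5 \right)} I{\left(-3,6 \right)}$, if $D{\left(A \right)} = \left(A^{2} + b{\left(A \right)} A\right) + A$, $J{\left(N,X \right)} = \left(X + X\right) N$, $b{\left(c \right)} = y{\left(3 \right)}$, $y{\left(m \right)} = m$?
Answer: $-5775$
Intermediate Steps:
$b{\left(c \right)} = 3$
$J{\left(N,X \right)} = 2 N X$ ($J{\left(N,X \right)} = 2 X N = 2 N X$)
$D{\left(A \right)} = A^{2} + 4 A$ ($D{\left(A \right)} = \left(A^{2} + 3 A\right) + A = A^{2} + 4 A$)
$I{\left(H,F \right)} = F + H - 6 F \left(4 - 6 F\right)$ ($I{\left(H,F \right)} = \left(H + F\right) + 2 \left(-3\right) F \left(4 + 2 \left(-3\right) F\right) = \left(F + H\right) + - 6 F \left(4 - 6 F\right) = \left(F + H\right) - 6 F \left(4 - 6 F\right) = F + H - 6 F \left(4 - 6 F\right)$)
$f{\left(-5 \right)} I{\left(-3,6 \right)} = - 5 \left(-3 - 138 + 36 \cdot 6^{2}\right) = - 5 \left(-3 - 138 + 36 \cdot 36\right) = - 5 \left(-3 - 138 + 1296\right) = \left(-5\right) 1155 = -5775$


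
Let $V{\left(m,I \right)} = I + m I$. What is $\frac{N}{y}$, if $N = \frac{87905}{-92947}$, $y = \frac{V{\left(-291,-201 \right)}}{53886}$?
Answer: $- \frac{157894961}{180596021} \approx -0.8743$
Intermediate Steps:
$V{\left(m,I \right)} = I + I m$
$y = \frac{9715}{8981}$ ($y = \frac{\left(-201\right) \left(1 - 291\right)}{53886} = \left(-201\right) \left(-290\right) \frac{1}{53886} = 58290 \cdot \frac{1}{53886} = \frac{9715}{8981} \approx 1.0817$)
$N = - \frac{87905}{92947}$ ($N = 87905 \left(- \frac{1}{92947}\right) = - \frac{87905}{92947} \approx -0.94575$)
$\frac{N}{y} = - \frac{87905}{92947 \cdot \frac{9715}{8981}} = \left(- \frac{87905}{92947}\right) \frac{8981}{9715} = - \frac{157894961}{180596021}$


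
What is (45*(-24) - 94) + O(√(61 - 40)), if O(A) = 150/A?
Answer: -1174 + 50*√21/7 ≈ -1141.3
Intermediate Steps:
(45*(-24) - 94) + O(√(61 - 40)) = (45*(-24) - 94) + 150/(√(61 - 40)) = (-1080 - 94) + 150/(√21) = -1174 + 150*(√21/21) = -1174 + 50*√21/7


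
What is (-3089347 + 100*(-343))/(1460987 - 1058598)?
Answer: -3123647/402389 ≈ -7.7628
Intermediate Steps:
(-3089347 + 100*(-343))/(1460987 - 1058598) = (-3089347 - 34300)/402389 = -3123647*1/402389 = -3123647/402389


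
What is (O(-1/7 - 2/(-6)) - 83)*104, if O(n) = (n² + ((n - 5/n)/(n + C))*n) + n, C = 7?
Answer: -578023888/66591 ≈ -8680.2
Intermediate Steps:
O(n) = n + n² + n*(n - 5/n)/(7 + n) (O(n) = (n² + ((n - 5/n)/(n + 7))*n) + n = (n² + ((n - 5/n)/(7 + n))*n) + n = (n² + n*(n - 5/n)/(7 + n)) + n = n + n² + n*(n - 5/n)/(7 + n))
(O(-1/7 - 2/(-6)) - 83)*104 = ((-5 + (-1/7 - 2/(-6))³ + 7*(-1/7 - 2/(-6)) + 9*(-1/7 - 2/(-6))²)/(7 + (-1/7 - 2/(-6))) - 83)*104 = ((-5 + (-1*⅐ - 2*(-⅙))³ + 7*(-1*⅐ - 2*(-⅙)) + 9*(-1*⅐ - 2*(-⅙))²)/(7 + (-1*⅐ - 2*(-⅙))) - 83)*104 = ((-5 + (-⅐ + ⅓)³ + 7*(-⅐ + ⅓) + 9*(-⅐ + ⅓)²)/(7 + (-⅐ + ⅓)) - 83)*104 = ((-5 + (4/21)³ + 7*(4/21) + 9*(4/21)²)/(7 + 4/21) - 83)*104 = ((-5 + 64/9261 + 4/3 + 9*(16/441))/(151/21) - 83)*104 = (21*(-5 + 64/9261 + 4/3 + 16/49)/151 - 83)*104 = ((21/151)*(-30869/9261) - 83)*104 = (-30869/66591 - 83)*104 = -5557922/66591*104 = -578023888/66591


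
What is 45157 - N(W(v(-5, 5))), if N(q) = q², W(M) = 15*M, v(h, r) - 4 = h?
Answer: 44932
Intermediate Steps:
v(h, r) = 4 + h
45157 - N(W(v(-5, 5))) = 45157 - (15*(4 - 5))² = 45157 - (15*(-1))² = 45157 - 1*(-15)² = 45157 - 1*225 = 45157 - 225 = 44932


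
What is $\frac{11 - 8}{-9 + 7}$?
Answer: $- \frac{3}{2} \approx -1.5$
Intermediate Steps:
$\frac{11 - 8}{-9 + 7} = \frac{3}{-2} = 3 \left(- \frac{1}{2}\right) = - \frac{3}{2}$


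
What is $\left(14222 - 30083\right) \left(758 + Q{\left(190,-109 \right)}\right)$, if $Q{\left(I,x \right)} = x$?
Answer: $-10293789$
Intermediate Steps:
$\left(14222 - 30083\right) \left(758 + Q{\left(190,-109 \right)}\right) = \left(14222 - 30083\right) \left(758 - 109\right) = \left(-15861\right) 649 = -10293789$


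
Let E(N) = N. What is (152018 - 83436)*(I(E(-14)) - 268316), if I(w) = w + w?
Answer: -18403568208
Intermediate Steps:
I(w) = 2*w
(152018 - 83436)*(I(E(-14)) - 268316) = (152018 - 83436)*(2*(-14) - 268316) = 68582*(-28 - 268316) = 68582*(-268344) = -18403568208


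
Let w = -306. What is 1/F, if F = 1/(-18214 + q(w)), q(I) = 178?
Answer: -18036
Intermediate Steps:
F = -1/18036 (F = 1/(-18214 + 178) = 1/(-18036) = -1/18036 ≈ -5.5445e-5)
1/F = 1/(-1/18036) = -18036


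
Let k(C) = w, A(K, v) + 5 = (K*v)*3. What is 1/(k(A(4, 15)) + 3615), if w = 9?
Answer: 1/3624 ≈ 0.00027594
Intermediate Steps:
A(K, v) = -5 + 3*K*v (A(K, v) = -5 + (K*v)*3 = -5 + 3*K*v)
k(C) = 9
1/(k(A(4, 15)) + 3615) = 1/(9 + 3615) = 1/3624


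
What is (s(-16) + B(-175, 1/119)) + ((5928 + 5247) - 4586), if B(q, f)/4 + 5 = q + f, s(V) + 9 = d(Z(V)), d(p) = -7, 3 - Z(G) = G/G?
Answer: 696511/119 ≈ 5853.0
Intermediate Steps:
Z(G) = 2 (Z(G) = 3 - G/G = 3 - 1*1 = 3 - 1 = 2)
s(V) = -16 (s(V) = -9 - 7 = -16)
B(q, f) = -20 + 4*f + 4*q (B(q, f) = -20 + 4*(q + f) = -20 + 4*(f + q) = -20 + (4*f + 4*q) = -20 + 4*f + 4*q)
(s(-16) + B(-175, 1/119)) + ((5928 + 5247) - 4586) = (-16 + (-20 + 4/119 + 4*(-175))) + ((5928 + 5247) - 4586) = (-16 + (-20 + 4*(1/119) - 700)) + (11175 - 4586) = (-16 + (-20 + 4/119 - 700)) + 6589 = (-16 - 85676/119) + 6589 = -87580/119 + 6589 = 696511/119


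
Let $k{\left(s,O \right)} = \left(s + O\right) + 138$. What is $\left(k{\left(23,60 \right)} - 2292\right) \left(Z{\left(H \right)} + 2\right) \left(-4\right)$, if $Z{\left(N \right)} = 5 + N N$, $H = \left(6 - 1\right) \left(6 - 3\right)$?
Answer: $1921888$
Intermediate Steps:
$H = 15$ ($H = 5 \cdot 3 = 15$)
$Z{\left(N \right)} = 5 + N^{2}$
$k{\left(s,O \right)} = 138 + O + s$ ($k{\left(s,O \right)} = \left(O + s\right) + 138 = 138 + O + s$)
$\left(k{\left(23,60 \right)} - 2292\right) \left(Z{\left(H \right)} + 2\right) \left(-4\right) = \left(\left(138 + 60 + 23\right) - 2292\right) \left(\left(5 + 15^{2}\right) + 2\right) \left(-4\right) = \left(221 - 2292\right) \left(\left(5 + 225\right) + 2\right) \left(-4\right) = - 2071 \left(230 + 2\right) \left(-4\right) = - 2071 \cdot 232 \left(-4\right) = \left(-2071\right) \left(-928\right) = 1921888$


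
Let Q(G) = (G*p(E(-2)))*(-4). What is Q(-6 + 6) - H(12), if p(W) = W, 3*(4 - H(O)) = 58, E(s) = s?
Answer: 46/3 ≈ 15.333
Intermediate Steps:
H(O) = -46/3 (H(O) = 4 - ⅓*58 = 4 - 58/3 = -46/3)
Q(G) = 8*G (Q(G) = (G*(-2))*(-4) = -2*G*(-4) = 8*G)
Q(-6 + 6) - H(12) = 8*(-6 + 6) - 1*(-46/3) = 8*0 + 46/3 = 0 + 46/3 = 46/3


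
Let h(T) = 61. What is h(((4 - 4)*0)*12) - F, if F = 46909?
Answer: -46848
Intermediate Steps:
h(((4 - 4)*0)*12) - F = 61 - 1*46909 = 61 - 46909 = -46848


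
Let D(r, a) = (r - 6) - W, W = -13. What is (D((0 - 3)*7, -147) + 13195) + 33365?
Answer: 46546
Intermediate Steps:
D(r, a) = 7 + r (D(r, a) = (r - 6) - 1*(-13) = (-6 + r) + 13 = 7 + r)
(D((0 - 3)*7, -147) + 13195) + 33365 = ((7 + (0 - 3)*7) + 13195) + 33365 = ((7 - 3*7) + 13195) + 33365 = ((7 - 21) + 13195) + 33365 = (-14 + 13195) + 33365 = 13181 + 33365 = 46546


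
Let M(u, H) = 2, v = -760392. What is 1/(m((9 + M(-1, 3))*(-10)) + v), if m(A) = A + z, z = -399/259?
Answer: -37/28138631 ≈ -1.3149e-6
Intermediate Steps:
z = -57/37 (z = -399*1/259 = -57/37 ≈ -1.5405)
m(A) = -57/37 + A (m(A) = A - 57/37 = -57/37 + A)
1/(m((9 + M(-1, 3))*(-10)) + v) = 1/((-57/37 + (9 + 2)*(-10)) - 760392) = 1/((-57/37 + 11*(-10)) - 760392) = 1/((-57/37 - 110) - 760392) = 1/(-4127/37 - 760392) = 1/(-28138631/37) = -37/28138631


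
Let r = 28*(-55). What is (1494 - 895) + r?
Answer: -941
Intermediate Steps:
r = -1540
(1494 - 895) + r = (1494 - 895) - 1540 = 599 - 1540 = -941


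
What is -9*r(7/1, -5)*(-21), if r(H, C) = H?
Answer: 1323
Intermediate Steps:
-9*r(7/1, -5)*(-21) = -63/1*(-21) = -63*(-21) = 1323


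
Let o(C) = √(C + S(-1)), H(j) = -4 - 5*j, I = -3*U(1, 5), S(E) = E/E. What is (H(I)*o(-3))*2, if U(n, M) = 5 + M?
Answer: 292*I*√2 ≈ 412.95*I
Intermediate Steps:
S(E) = 1
I = -30 (I = -3*(5 + 5) = -3*10 = -30)
o(C) = √(1 + C) (o(C) = √(C + 1) = √(1 + C))
(H(I)*o(-3))*2 = ((-4 - 5*(-30))*√(1 - 3))*2 = ((-4 + 150)*√(-2))*2 = (146*(I*√2))*2 = (146*I*√2)*2 = 292*I*√2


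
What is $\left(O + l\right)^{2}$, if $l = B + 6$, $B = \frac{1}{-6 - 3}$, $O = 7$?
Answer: $\frac{13456}{81} \approx 166.12$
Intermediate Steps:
$B = - \frac{1}{9}$ ($B = \frac{1}{-9} = - \frac{1}{9} \approx -0.11111$)
$l = \frac{53}{9}$ ($l = - \frac{1}{9} + 6 = \frac{53}{9} \approx 5.8889$)
$\left(O + l\right)^{2} = \left(7 + \frac{53}{9}\right)^{2} = \left(\frac{116}{9}\right)^{2} = \frac{13456}{81}$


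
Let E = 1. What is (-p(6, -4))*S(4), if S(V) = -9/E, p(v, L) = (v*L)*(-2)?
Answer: 432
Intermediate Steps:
p(v, L) = -2*L*v (p(v, L) = (L*v)*(-2) = -2*L*v)
S(V) = -9 (S(V) = -9/1 = -9*1 = -9)
(-p(6, -4))*S(4) = -(-2)*(-4)*6*(-9) = -1*48*(-9) = -48*(-9) = 432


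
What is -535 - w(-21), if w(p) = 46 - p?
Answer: -602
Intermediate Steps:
-535 - w(-21) = -535 - (46 - 1*(-21)) = -535 - (46 + 21) = -535 - 1*67 = -535 - 67 = -602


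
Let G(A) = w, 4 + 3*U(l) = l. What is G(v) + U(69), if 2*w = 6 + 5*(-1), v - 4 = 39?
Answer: 133/6 ≈ 22.167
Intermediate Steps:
v = 43 (v = 4 + 39 = 43)
U(l) = -4/3 + l/3
w = ½ (w = (6 + 5*(-1))/2 = (6 - 5)/2 = (½)*1 = ½ ≈ 0.50000)
G(A) = ½
G(v) + U(69) = ½ + (-4/3 + (⅓)*69) = ½ + (-4/3 + 23) = ½ + 65/3 = 133/6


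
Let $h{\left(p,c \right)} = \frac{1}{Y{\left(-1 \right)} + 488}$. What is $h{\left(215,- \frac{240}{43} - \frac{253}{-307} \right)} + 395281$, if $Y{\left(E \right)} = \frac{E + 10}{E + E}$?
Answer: $\frac{382236729}{967} \approx 3.9528 \cdot 10^{5}$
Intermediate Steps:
$Y{\left(E \right)} = \frac{10 + E}{2 E}$
$h{\left(p,c \right)} = \frac{2}{967}$ ($h{\left(p,c \right)} = \frac{1}{\frac{10 - 1}{2 \left(-1\right)} + 488} = \frac{1}{\frac{1}{2} \left(-1\right) 9 + 488} = \frac{1}{- \frac{9}{2} + 488} = \frac{1}{\frac{967}{2}} = \frac{2}{967}$)
$h{\left(215,- \frac{240}{43} - \frac{253}{-307} \right)} + 395281 = \frac{2}{967} + 395281 = \frac{382236729}{967}$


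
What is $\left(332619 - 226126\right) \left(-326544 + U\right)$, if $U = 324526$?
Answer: $-214902874$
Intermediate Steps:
$\left(332619 - 226126\right) \left(-326544 + U\right) = \left(332619 - 226126\right) \left(-326544 + 324526\right) = 106493 \left(-2018\right) = -214902874$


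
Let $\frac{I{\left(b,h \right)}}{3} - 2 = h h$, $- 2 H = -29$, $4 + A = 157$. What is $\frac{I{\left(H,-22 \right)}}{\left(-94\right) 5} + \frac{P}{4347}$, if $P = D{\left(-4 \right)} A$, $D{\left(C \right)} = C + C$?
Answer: $- \frac{384067}{113505} \approx -3.3837$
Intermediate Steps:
$A = 153$ ($A = -4 + 157 = 153$)
$D{\left(C \right)} = 2 C$
$H = \frac{29}{2}$ ($H = \left(- \frac{1}{2}\right) \left(-29\right) = \frac{29}{2} \approx 14.5$)
$I{\left(b,h \right)} = 6 + 3 h^{2}$ ($I{\left(b,h \right)} = 6 + 3 h h = 6 + 3 h^{2}$)
$P = -1224$ ($P = 2 \left(-4\right) 153 = \left(-8\right) 153 = -1224$)
$\frac{I{\left(H,-22 \right)}}{\left(-94\right) 5} + \frac{P}{4347} = \frac{6 + 3 \left(-22\right)^{2}}{\left(-94\right) 5} - \frac{1224}{4347} = \frac{6 + 3 \cdot 484}{-470} - \frac{136}{483} = \left(6 + 1452\right) \left(- \frac{1}{470}\right) - \frac{136}{483} = 1458 \left(- \frac{1}{470}\right) - \frac{136}{483} = - \frac{729}{235} - \frac{136}{483} = - \frac{384067}{113505}$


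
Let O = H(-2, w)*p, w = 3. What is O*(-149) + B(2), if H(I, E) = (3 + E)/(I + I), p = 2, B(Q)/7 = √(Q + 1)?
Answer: 447 + 7*√3 ≈ 459.12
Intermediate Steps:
B(Q) = 7*√(1 + Q) (B(Q) = 7*√(Q + 1) = 7*√(1 + Q))
H(I, E) = (3 + E)/(2*I) (H(I, E) = (3 + E)/((2*I)) = (3 + E)*(1/(2*I)) = (3 + E)/(2*I))
O = -3 (O = ((½)*(3 + 3)/(-2))*2 = ((½)*(-½)*6)*2 = -3/2*2 = -3)
O*(-149) + B(2) = -3*(-149) + 7*√(1 + 2) = 447 + 7*√3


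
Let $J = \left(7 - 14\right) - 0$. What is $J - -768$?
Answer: $761$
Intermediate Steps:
$J = -7$ ($J = -7 + 0 = -7$)
$J - -768 = -7 - -768 = -7 + 768 = 761$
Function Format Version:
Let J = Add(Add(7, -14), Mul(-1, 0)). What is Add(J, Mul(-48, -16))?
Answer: 761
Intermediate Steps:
J = -7 (J = Add(-7, 0) = -7)
Add(J, Mul(-48, -16)) = Add(-7, Mul(-48, -16)) = Add(-7, 768) = 761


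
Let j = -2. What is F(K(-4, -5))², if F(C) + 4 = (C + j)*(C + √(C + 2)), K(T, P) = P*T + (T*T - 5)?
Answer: 828778 + 51910*√33 ≈ 1.1270e+6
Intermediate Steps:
K(T, P) = -5 + T² + P*T (K(T, P) = P*T + (T² - 5) = P*T + (-5 + T²) = -5 + T² + P*T)
F(C) = -4 + (-2 + C)*(C + √(2 + C)) (F(C) = -4 + (C - 2)*(C + √(C + 2)) = -4 + (-2 + C)*(C + √(2 + C)))
F(K(-4, -5))² = (-4 + (-5 + (-4)² - 5*(-4))² - 2*(-5 + (-4)² - 5*(-4)) - 2*√(2 + (-5 + (-4)² - 5*(-4))) + (-5 + (-4)² - 5*(-4))*√(2 + (-5 + (-4)² - 5*(-4))))² = (-4 + (-5 + 16 + 20)² - 2*(-5 + 16 + 20) - 2*√(2 + (-5 + 16 + 20)) + (-5 + 16 + 20)*√(2 + (-5 + 16 + 20)))² = (-4 + 31² - 2*31 - 2*√(2 + 31) + 31*√(2 + 31))² = (-4 + 961 - 62 - 2*√33 + 31*√33)² = (895 + 29*√33)²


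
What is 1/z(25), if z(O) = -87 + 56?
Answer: -1/31 ≈ -0.032258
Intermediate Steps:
z(O) = -31
1/z(25) = 1/(-31) = -1/31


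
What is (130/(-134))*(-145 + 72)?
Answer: 4745/67 ≈ 70.821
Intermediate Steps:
(130/(-134))*(-145 + 72) = (130*(-1/134))*(-73) = -65/67*(-73) = 4745/67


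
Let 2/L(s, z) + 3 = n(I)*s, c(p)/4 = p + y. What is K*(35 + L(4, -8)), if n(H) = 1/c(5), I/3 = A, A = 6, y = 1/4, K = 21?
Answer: 42483/59 ≈ 720.05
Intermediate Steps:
y = ¼ ≈ 0.25000
c(p) = 1 + 4*p (c(p) = 4*(p + ¼) = 4*(¼ + p) = 1 + 4*p)
I = 18 (I = 3*6 = 18)
n(H) = 1/21 (n(H) = 1/(1 + 4*5) = 1/(1 + 20) = 1/21)
L(s, z) = 2/(-3 + s/21)
K*(35 + L(4, -8)) = 21*(35 + 42/(-63 + 4)) = 21*(35 + 42/(-59)) = 21*(35 + 42*(-1/59)) = 21*(35 - 42/59) = 21*(2023/59) = 42483/59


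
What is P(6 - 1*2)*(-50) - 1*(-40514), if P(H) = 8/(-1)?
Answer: 40914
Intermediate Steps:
P(H) = -8 (P(H) = 8*(-1) = -8)
P(6 - 1*2)*(-50) - 1*(-40514) = -8*(-50) - 1*(-40514) = 400 + 40514 = 40914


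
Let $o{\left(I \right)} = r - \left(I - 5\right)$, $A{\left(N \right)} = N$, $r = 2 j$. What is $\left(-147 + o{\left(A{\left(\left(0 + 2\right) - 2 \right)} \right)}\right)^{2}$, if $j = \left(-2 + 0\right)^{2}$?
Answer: $17956$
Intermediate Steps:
$j = 4$ ($j = \left(-2\right)^{2} = 4$)
$r = 8$ ($r = 2 \cdot 4 = 8$)
$o{\left(I \right)} = 13 - I$ ($o{\left(I \right)} = 8 - \left(I - 5\right) = 8 - \left(-5 + I\right) = 13 - I$)
$\left(-147 + o{\left(A{\left(\left(0 + 2\right) - 2 \right)} \right)}\right)^{2} = \left(-147 + \left(13 - \left(\left(0 + 2\right) - 2\right)\right)\right)^{2} = \left(-147 + \left(13 - \left(2 - 2\right)\right)\right)^{2} = \left(-147 + \left(13 - 0\right)\right)^{2} = \left(-147 + \left(13 + 0\right)\right)^{2} = \left(-147 + 13\right)^{2} = \left(-134\right)^{2} = 17956$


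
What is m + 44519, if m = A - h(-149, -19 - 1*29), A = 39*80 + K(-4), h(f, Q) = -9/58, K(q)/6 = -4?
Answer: 2761679/58 ≈ 47615.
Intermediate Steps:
K(q) = -24 (K(q) = 6*(-4) = -24)
h(f, Q) = -9/58 (h(f, Q) = -9*1/58 = -9/58)
A = 3096 (A = 39*80 - 24 = 3120 - 24 = 3096)
m = 179577/58 (m = 3096 - 1*(-9/58) = 3096 + 9/58 = 179577/58 ≈ 3096.2)
m + 44519 = 179577/58 + 44519 = 2761679/58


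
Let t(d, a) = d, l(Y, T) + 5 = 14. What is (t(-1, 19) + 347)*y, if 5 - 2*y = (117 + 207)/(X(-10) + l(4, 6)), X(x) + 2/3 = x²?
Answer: 112969/325 ≈ 347.60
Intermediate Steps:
l(Y, T) = 9 (l(Y, T) = -5 + 14 = 9)
X(x) = -⅔ + x²
y = 653/650 (y = 5/2 - (117 + 207)/(2*((-⅔ + (-10)²) + 9)) = 5/2 - 162/((-⅔ + 100) + 9) = 5/2 - 162/(298/3 + 9) = 5/2 - 162/325/3 = 5/2 - 162*3/325 = 5/2 - ½*972/325 = 5/2 - 486/325 = 653/650 ≈ 1.0046)
(t(-1, 19) + 347)*y = (-1 + 347)*(653/650) = 346*(653/650) = 112969/325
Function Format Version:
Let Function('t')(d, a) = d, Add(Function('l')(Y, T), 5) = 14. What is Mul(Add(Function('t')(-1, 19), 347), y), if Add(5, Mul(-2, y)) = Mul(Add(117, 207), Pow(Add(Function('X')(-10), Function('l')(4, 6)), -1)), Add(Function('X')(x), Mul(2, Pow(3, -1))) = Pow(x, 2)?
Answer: Rational(112969, 325) ≈ 347.60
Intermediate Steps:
Function('l')(Y, T) = 9 (Function('l')(Y, T) = Add(-5, 14) = 9)
Function('X')(x) = Add(Rational(-2, 3), Pow(x, 2))
y = Rational(653, 650) (y = Add(Rational(5, 2), Mul(Rational(-1, 2), Mul(Add(117, 207), Pow(Add(Add(Rational(-2, 3), Pow(-10, 2)), 9), -1)))) = Add(Rational(5, 2), Mul(Rational(-1, 2), Mul(324, Pow(Add(Add(Rational(-2, 3), 100), 9), -1)))) = Add(Rational(5, 2), Mul(Rational(-1, 2), Mul(324, Pow(Add(Rational(298, 3), 9), -1)))) = Add(Rational(5, 2), Mul(Rational(-1, 2), Mul(324, Pow(Rational(325, 3), -1)))) = Add(Rational(5, 2), Mul(Rational(-1, 2), Mul(324, Rational(3, 325)))) = Add(Rational(5, 2), Mul(Rational(-1, 2), Rational(972, 325))) = Add(Rational(5, 2), Rational(-486, 325)) = Rational(653, 650) ≈ 1.0046)
Mul(Add(Function('t')(-1, 19), 347), y) = Mul(Add(-1, 347), Rational(653, 650)) = Mul(346, Rational(653, 650)) = Rational(112969, 325)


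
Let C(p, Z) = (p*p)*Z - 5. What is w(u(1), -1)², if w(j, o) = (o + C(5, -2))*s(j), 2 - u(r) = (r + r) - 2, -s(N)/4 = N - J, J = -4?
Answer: 1806336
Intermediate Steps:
s(N) = -16 - 4*N (s(N) = -4*(N - 1*(-4)) = -4*(N + 4) = -4*(4 + N) = -16 - 4*N)
C(p, Z) = -5 + Z*p² (C(p, Z) = p²*Z - 5 = Z*p² - 5 = -5 + Z*p²)
u(r) = 4 - 2*r (u(r) = 2 - ((r + r) - 2) = 2 - (2*r - 2) = 2 - (-2 + 2*r) = 2 + (2 - 2*r) = 4 - 2*r)
w(j, o) = (-55 + o)*(-16 - 4*j) (w(j, o) = (o + (-5 - 2*5²))*(-16 - 4*j) = (o + (-5 - 2*25))*(-16 - 4*j) = (o + (-5 - 50))*(-16 - 4*j) = (o - 55)*(-16 - 4*j) = (-55 + o)*(-16 - 4*j))
w(u(1), -1)² = (4*(4 + (4 - 2*1))*(55 - 1*(-1)))² = (4*(4 + (4 - 2))*(55 + 1))² = (4*(4 + 2)*56)² = (4*6*56)² = 1344² = 1806336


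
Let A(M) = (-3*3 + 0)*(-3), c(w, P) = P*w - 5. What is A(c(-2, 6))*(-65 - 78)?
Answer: -3861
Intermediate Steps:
c(w, P) = -5 + P*w
A(M) = 27 (A(M) = (-9 + 0)*(-3) = -9*(-3) = 27)
A(c(-2, 6))*(-65 - 78) = 27*(-65 - 78) = 27*(-143) = -3861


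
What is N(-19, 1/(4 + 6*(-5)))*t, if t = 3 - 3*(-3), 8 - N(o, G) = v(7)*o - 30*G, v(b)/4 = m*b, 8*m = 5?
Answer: 52938/13 ≈ 4072.2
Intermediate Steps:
m = 5/8 (m = (1/8)*5 = 5/8 ≈ 0.62500)
v(b) = 5*b/2 (v(b) = 4*(5*b/8) = 5*b/2)
N(o, G) = 8 + 30*G - 35*o/2 (N(o, G) = 8 - (((5/2)*7)*o - 30*G) = 8 - (35*o/2 - 30*G) = 8 - (-30*G + 35*o/2) = 8 + (30*G - 35*o/2) = 8 + 30*G - 35*o/2)
t = 12 (t = 3 + 9 = 12)
N(-19, 1/(4 + 6*(-5)))*t = (8 + 30/(4 + 6*(-5)) - 35/2*(-19))*12 = (8 + 30/(4 - 30) + 665/2)*12 = (8 + 30/(-26) + 665/2)*12 = (8 + 30*(-1/26) + 665/2)*12 = (8 - 15/13 + 665/2)*12 = (8823/26)*12 = 52938/13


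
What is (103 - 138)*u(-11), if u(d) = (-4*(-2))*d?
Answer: 3080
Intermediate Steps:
u(d) = 8*d
(103 - 138)*u(-11) = (103 - 138)*(8*(-11)) = -35*(-88) = 3080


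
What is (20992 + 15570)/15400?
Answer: 18281/7700 ≈ 2.3742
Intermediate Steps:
(20992 + 15570)/15400 = 36562*(1/15400) = 18281/7700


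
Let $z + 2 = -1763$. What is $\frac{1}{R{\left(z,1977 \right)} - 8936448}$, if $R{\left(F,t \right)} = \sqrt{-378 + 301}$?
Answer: $- \frac{8936448}{79860102856781} - \frac{i \sqrt{77}}{79860102856781} \approx -1.119 \cdot 10^{-7} - 1.0988 \cdot 10^{-13} i$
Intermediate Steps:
$z = -1765$ ($z = -2 - 1763 = -1765$)
$R{\left(F,t \right)} = i \sqrt{77}$ ($R{\left(F,t \right)} = \sqrt{-77} = i \sqrt{77}$)
$\frac{1}{R{\left(z,1977 \right)} - 8936448} = \frac{1}{i \sqrt{77} - 8936448} = \frac{1}{-8936448 + i \sqrt{77}}$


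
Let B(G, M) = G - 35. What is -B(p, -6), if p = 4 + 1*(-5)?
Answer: 36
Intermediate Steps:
p = -1 (p = 4 - 5 = -1)
B(G, M) = -35 + G
-B(p, -6) = -(-35 - 1) = -1*(-36) = 36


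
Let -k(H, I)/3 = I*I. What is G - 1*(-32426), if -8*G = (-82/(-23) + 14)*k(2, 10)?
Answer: 760948/23 ≈ 33085.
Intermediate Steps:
k(H, I) = -3*I² (k(H, I) = -3*I*I = -3*I²)
G = 15150/23 (G = -(-82/(-23) + 14)*(-3*10²)/8 = -(-82*(-1/23) + 14)*(-3*100)/8 = -(82/23 + 14)*(-300)/8 = -101*(-300)/46 = -⅛*(-121200/23) = 15150/23 ≈ 658.70)
G - 1*(-32426) = 15150/23 - 1*(-32426) = 15150/23 + 32426 = 760948/23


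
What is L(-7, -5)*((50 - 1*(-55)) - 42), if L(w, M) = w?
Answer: -441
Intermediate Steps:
L(-7, -5)*((50 - 1*(-55)) - 42) = -7*((50 - 1*(-55)) - 42) = -7*((50 + 55) - 42) = -7*(105 - 42) = -7*63 = -441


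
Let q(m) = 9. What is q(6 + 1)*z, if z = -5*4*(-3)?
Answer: 540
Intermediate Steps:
z = 60 (z = -20*(-3) = 60)
q(6 + 1)*z = 9*60 = 540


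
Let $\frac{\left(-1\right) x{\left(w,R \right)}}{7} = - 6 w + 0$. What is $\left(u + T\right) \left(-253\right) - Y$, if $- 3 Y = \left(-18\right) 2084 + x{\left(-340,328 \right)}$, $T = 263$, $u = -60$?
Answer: $-68623$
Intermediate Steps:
$x{\left(w,R \right)} = 42 w$ ($x{\left(w,R \right)} = - 7 \left(- 6 w + 0\right) = - 7 \left(- 6 w\right) = 42 w$)
$Y = 17264$ ($Y = - \frac{\left(-18\right) 2084 + 42 \left(-340\right)}{3} = - \frac{-37512 - 14280}{3} = \left(- \frac{1}{3}\right) \left(-51792\right) = 17264$)
$\left(u + T\right) \left(-253\right) - Y = \left(-60 + 263\right) \left(-253\right) - 17264 = 203 \left(-253\right) - 17264 = -51359 - 17264 = -68623$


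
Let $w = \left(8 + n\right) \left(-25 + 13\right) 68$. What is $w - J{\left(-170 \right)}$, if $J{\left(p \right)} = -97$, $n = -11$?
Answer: $2545$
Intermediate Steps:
$w = 2448$ ($w = \left(8 - 11\right) \left(-25 + 13\right) 68 = \left(-3\right) \left(-12\right) 68 = 36 \cdot 68 = 2448$)
$w - J{\left(-170 \right)} = 2448 - -97 = 2448 + 97 = 2545$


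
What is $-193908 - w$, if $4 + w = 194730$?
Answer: $-388634$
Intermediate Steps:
$w = 194726$ ($w = -4 + 194730 = 194726$)
$-193908 - w = -193908 - 194726 = -388634$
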